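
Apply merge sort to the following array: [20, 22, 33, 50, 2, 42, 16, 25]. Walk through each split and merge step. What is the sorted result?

Merge sort trace:

Split: [20, 22, 33, 50, 2, 42, 16, 25] -> [20, 22, 33, 50] and [2, 42, 16, 25]
  Split: [20, 22, 33, 50] -> [20, 22] and [33, 50]
    Split: [20, 22] -> [20] and [22]
    Merge: [20] + [22] -> [20, 22]
    Split: [33, 50] -> [33] and [50]
    Merge: [33] + [50] -> [33, 50]
  Merge: [20, 22] + [33, 50] -> [20, 22, 33, 50]
  Split: [2, 42, 16, 25] -> [2, 42] and [16, 25]
    Split: [2, 42] -> [2] and [42]
    Merge: [2] + [42] -> [2, 42]
    Split: [16, 25] -> [16] and [25]
    Merge: [16] + [25] -> [16, 25]
  Merge: [2, 42] + [16, 25] -> [2, 16, 25, 42]
Merge: [20, 22, 33, 50] + [2, 16, 25, 42] -> [2, 16, 20, 22, 25, 33, 42, 50]

Final sorted array: [2, 16, 20, 22, 25, 33, 42, 50]

The merge sort proceeds by recursively splitting the array and merging sorted halves.
After all merges, the sorted array is [2, 16, 20, 22, 25, 33, 42, 50].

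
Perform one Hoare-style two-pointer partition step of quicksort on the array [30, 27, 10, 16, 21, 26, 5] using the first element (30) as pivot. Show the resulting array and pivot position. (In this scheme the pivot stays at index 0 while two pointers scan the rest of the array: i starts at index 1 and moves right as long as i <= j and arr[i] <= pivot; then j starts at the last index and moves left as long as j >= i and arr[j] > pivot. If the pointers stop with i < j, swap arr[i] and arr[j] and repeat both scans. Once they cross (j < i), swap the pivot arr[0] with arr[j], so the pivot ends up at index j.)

Hoare-style two-pointer partition with pivot = 30:

Initial array: [30, 27, 10, 16, 21, 26, 5]

Pointers start at i = 1, j = 6.
i ends at 7, j ends at 6: the pointers have crossed (j < i), so scanning stops.

Swap pivot arr[0] with arr[6] to place pivot at position 6: [5, 27, 10, 16, 21, 26, 30]
Pivot position: 6

After partitioning with pivot 30, the array becomes [5, 27, 10, 16, 21, 26, 30]. The pivot is placed at index 6. All elements to the left of the pivot are <= 30, and all elements to the right are > 30.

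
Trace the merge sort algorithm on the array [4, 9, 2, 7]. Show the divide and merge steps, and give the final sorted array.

Merge sort trace:

Split: [4, 9, 2, 7] -> [4, 9] and [2, 7]
  Split: [4, 9] -> [4] and [9]
  Merge: [4] + [9] -> [4, 9]
  Split: [2, 7] -> [2] and [7]
  Merge: [2] + [7] -> [2, 7]
Merge: [4, 9] + [2, 7] -> [2, 4, 7, 9]

Final sorted array: [2, 4, 7, 9]

The merge sort proceeds by recursively splitting the array and merging sorted halves.
After all merges, the sorted array is [2, 4, 7, 9].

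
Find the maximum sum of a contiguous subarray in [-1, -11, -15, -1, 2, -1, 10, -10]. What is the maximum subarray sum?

Using Kadane's algorithm on [-1, -11, -15, -1, 2, -1, 10, -10]:

Scanning through the array:
Position 1 (value -11): max_ending_here = -11, max_so_far = -1
Position 2 (value -15): max_ending_here = -15, max_so_far = -1
Position 3 (value -1): max_ending_here = -1, max_so_far = -1
Position 4 (value 2): max_ending_here = 2, max_so_far = 2
Position 5 (value -1): max_ending_here = 1, max_so_far = 2
Position 6 (value 10): max_ending_here = 11, max_so_far = 11
Position 7 (value -10): max_ending_here = 1, max_so_far = 11

Maximum subarray: [2, -1, 10]
Maximum sum: 11

The maximum subarray is [2, -1, 10] with sum 11. This subarray runs from index 4 to index 6.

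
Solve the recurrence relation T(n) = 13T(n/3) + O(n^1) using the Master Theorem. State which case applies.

Master Theorem for T(n) = 13T(n/3) + O(n^1):

a = 13, b = 3, c = 1
log_b(a) = log_3(13) = 2.3347

Case 1: c = 1 < log_3(13) = 2.3347
T(n) = O(n^(log_3 13))

For T(n) = 13T(n/3) + O(n^1): log_3(13) = 2.3347. This is Case 1 of the Master Theorem (c < log_b(a), work dominated by leaves), giving O(n^(log_3 13)).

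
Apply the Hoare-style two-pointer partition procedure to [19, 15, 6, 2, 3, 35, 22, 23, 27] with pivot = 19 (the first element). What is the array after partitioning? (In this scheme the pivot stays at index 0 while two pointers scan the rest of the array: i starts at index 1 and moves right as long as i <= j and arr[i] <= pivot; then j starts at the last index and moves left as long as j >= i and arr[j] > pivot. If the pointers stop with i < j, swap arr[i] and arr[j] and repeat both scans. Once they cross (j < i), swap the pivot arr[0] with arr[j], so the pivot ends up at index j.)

Hoare-style two-pointer partition with pivot = 19:

Initial array: [19, 15, 6, 2, 3, 35, 22, 23, 27]

Pointers start at i = 1, j = 8.
i ends at 5, j ends at 4: the pointers have crossed (j < i), so scanning stops.

Swap pivot arr[0] with arr[4] to place pivot at position 4: [3, 15, 6, 2, 19, 35, 22, 23, 27]
Pivot position: 4

After partitioning with pivot 19, the array becomes [3, 15, 6, 2, 19, 35, 22, 23, 27]. The pivot is placed at index 4. All elements to the left of the pivot are <= 19, and all elements to the right are > 19.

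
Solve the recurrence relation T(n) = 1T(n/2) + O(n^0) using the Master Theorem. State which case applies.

Master Theorem for T(n) = 1T(n/2) + O(n^0):

a = 1, b = 2, c = 0
log_b(a) = log_2(1) = 0.0000

Case 2: c = 0 = log_2(1) = 0.0000
T(n) = O(n^0 log n) = O(log n)

For T(n) = 1T(n/2) + O(n^0): log_2(1) = 0.0000. This is Case 2 of the Master Theorem (c = log_b(a), equal work at all levels), giving O(log n).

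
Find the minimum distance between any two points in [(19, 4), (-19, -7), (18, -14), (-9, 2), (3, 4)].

Computing all pairwise distances among 5 points:

d((19, 4), (-19, -7)) = 39.5601
d((19, 4), (18, -14)) = 18.0278
d((19, 4), (-9, 2)) = 28.0713
d((19, 4), (3, 4)) = 16.0
d((-19, -7), (18, -14)) = 37.6563
d((-19, -7), (-9, 2)) = 13.4536
d((-19, -7), (3, 4)) = 24.5967
d((18, -14), (-9, 2)) = 31.3847
d((18, -14), (3, 4)) = 23.4307
d((-9, 2), (3, 4)) = 12.1655 <-- minimum

Closest pair: (-9, 2) and (3, 4) with distance 12.1655

The closest pair is (-9, 2) and (3, 4) with Euclidean distance 12.1655. For 5 points, brute-force pairwise comparison is shown above. For large n, the divide-and-conquer algorithm (sort by x, recurse on halves, check the dividing strip) achieves O(n log n).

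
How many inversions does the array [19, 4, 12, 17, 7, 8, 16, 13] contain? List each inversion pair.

Finding inversions in [19, 4, 12, 17, 7, 8, 16, 13]:

(0, 1): arr[0]=19 > arr[1]=4
(0, 2): arr[0]=19 > arr[2]=12
(0, 3): arr[0]=19 > arr[3]=17
(0, 4): arr[0]=19 > arr[4]=7
(0, 5): arr[0]=19 > arr[5]=8
(0, 6): arr[0]=19 > arr[6]=16
(0, 7): arr[0]=19 > arr[7]=13
(2, 4): arr[2]=12 > arr[4]=7
(2, 5): arr[2]=12 > arr[5]=8
(3, 4): arr[3]=17 > arr[4]=7
(3, 5): arr[3]=17 > arr[5]=8
(3, 6): arr[3]=17 > arr[6]=16
(3, 7): arr[3]=17 > arr[7]=13
(6, 7): arr[6]=16 > arr[7]=13

Total inversions: 14

The array has 14 inversion(s): (0,1), (0,2), (0,3), (0,4), (0,5), (0,6), (0,7), (2,4), (2,5), (3,4), (3,5), (3,6), (3,7), (6,7). Each pair (i,j) satisfies i < j and arr[i] > arr[j].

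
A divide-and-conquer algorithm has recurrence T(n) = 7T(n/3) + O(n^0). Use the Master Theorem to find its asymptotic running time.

Master Theorem for T(n) = 7T(n/3) + O(n^0):

a = 7, b = 3, c = 0
log_b(a) = log_3(7) = 1.7712

Case 1: c = 0 < log_3(7) = 1.7712
T(n) = O(n^(log_3 7))

For T(n) = 7T(n/3) + O(n^0): log_3(7) = 1.7712. This is Case 1 of the Master Theorem (c < log_b(a), work dominated by leaves), giving O(n^(log_3 7)).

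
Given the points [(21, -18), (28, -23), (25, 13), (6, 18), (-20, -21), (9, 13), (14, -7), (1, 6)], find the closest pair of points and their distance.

Computing all pairwise distances among 8 points:

d((21, -18), (28, -23)) = 8.6023
d((21, -18), (25, 13)) = 31.257
d((21, -18), (6, 18)) = 39.0
d((21, -18), (-20, -21)) = 41.1096
d((21, -18), (9, 13)) = 33.2415
d((21, -18), (14, -7)) = 13.0384
d((21, -18), (1, 6)) = 31.241
d((28, -23), (25, 13)) = 36.1248
d((28, -23), (6, 18)) = 46.5296
d((28, -23), (-20, -21)) = 48.0416
d((28, -23), (9, 13)) = 40.7063
d((28, -23), (14, -7)) = 21.2603
d((28, -23), (1, 6)) = 39.6232
d((25, 13), (6, 18)) = 19.6469
d((25, 13), (-20, -21)) = 56.4004
d((25, 13), (9, 13)) = 16.0
d((25, 13), (14, -7)) = 22.8254
d((25, 13), (1, 6)) = 25.0
d((6, 18), (-20, -21)) = 46.8722
d((6, 18), (9, 13)) = 5.831 <-- minimum
d((6, 18), (14, -7)) = 26.2488
d((6, 18), (1, 6)) = 13.0
d((-20, -21), (9, 13)) = 44.6878
d((-20, -21), (14, -7)) = 36.7696
d((-20, -21), (1, 6)) = 34.2053
d((9, 13), (14, -7)) = 20.6155
d((9, 13), (1, 6)) = 10.6301
d((14, -7), (1, 6)) = 18.3848

Closest pair: (6, 18) and (9, 13) with distance 5.831

The closest pair is (6, 18) and (9, 13) with Euclidean distance 5.831. For 8 points, brute-force pairwise comparison is shown above. For large n, the divide-and-conquer algorithm (sort by x, recurse on halves, check the dividing strip) achieves O(n log n).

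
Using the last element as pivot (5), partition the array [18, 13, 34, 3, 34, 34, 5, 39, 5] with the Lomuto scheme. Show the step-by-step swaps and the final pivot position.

Lomuto partition with pivot = 5:

Initial array: [18, 13, 34, 3, 34, 34, 5, 39, 5]

arr[0]=18 > 5: no swap
arr[1]=13 > 5: no swap
arr[2]=34 > 5: no swap
arr[3]=3 <= 5: swap with position 0, array becomes [3, 13, 34, 18, 34, 34, 5, 39, 5]
arr[4]=34 > 5: no swap
arr[5]=34 > 5: no swap
arr[6]=5 <= 5: swap with position 1, array becomes [3, 5, 34, 18, 34, 34, 13, 39, 5]
arr[7]=39 > 5: no swap

Place pivot at position 2: [3, 5, 5, 18, 34, 34, 13, 39, 34]
Pivot position: 2

After partitioning with pivot 5, the array becomes [3, 5, 5, 18, 34, 34, 13, 39, 34]. The pivot is placed at index 2. All elements to the left of the pivot are <= 5, and all elements to the right are > 5.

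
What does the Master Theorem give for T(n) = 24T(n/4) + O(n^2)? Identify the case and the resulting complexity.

Master Theorem for T(n) = 24T(n/4) + O(n^2):

a = 24, b = 4, c = 2
log_b(a) = log_4(24) = 2.2925

Case 1: c = 2 < log_4(24) = 2.2925
T(n) = O(n^(log_4 24))

For T(n) = 24T(n/4) + O(n^2): log_4(24) = 2.2925. This is Case 1 of the Master Theorem (c < log_b(a), work dominated by leaves), giving O(n^(log_4 24)).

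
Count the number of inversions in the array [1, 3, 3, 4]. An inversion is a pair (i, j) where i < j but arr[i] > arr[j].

Finding inversions in [1, 3, 3, 4]:


Total inversions: 0

The array has 0 inversions. It is already sorted.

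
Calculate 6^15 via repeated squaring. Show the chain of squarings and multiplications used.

Computing 6^15 by squaring (build up from 6^1; each line after the first costs one multiplication):

6^1 = 6
6^2 = (6^1)^2 = 6^2 = 36
6^3 = 6 * 6^2 = 6 * 36 = 216
6^6 = (6^3)^2 = 216^2 = 46656
6^7 = 6 * 6^6 = 6 * 46656 = 279936
6^14 = (6^7)^2 = 279936^2 = 78364164096
6^15 = 6 * 6^14 = 6 * 78364164096 = 470184984576

Result: 470184984576
Multiplications needed: 6 (6 lines after 6^1)

6^15 = 470184984576. Using exponentiation by squaring, this requires 6 multiplications. The key idea: if the exponent is even, square the half-power; if odd, multiply by the base once.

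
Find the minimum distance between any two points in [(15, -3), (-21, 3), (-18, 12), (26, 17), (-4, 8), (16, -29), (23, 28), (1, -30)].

Computing all pairwise distances among 8 points:

d((15, -3), (-21, 3)) = 36.4966
d((15, -3), (-18, 12)) = 36.2491
d((15, -3), (26, 17)) = 22.8254
d((15, -3), (-4, 8)) = 21.9545
d((15, -3), (16, -29)) = 26.0192
d((15, -3), (23, 28)) = 32.0156
d((15, -3), (1, -30)) = 30.4138
d((-21, 3), (-18, 12)) = 9.4868 <-- minimum
d((-21, 3), (26, 17)) = 49.0408
d((-21, 3), (-4, 8)) = 17.72
d((-21, 3), (16, -29)) = 48.9183
d((-21, 3), (23, 28)) = 50.6063
d((-21, 3), (1, -30)) = 39.6611
d((-18, 12), (26, 17)) = 44.2832
d((-18, 12), (-4, 8)) = 14.5602
d((-18, 12), (16, -29)) = 53.2635
d((-18, 12), (23, 28)) = 44.0114
d((-18, 12), (1, -30)) = 46.0977
d((26, 17), (-4, 8)) = 31.3209
d((26, 17), (16, -29)) = 47.0744
d((26, 17), (23, 28)) = 11.4018
d((26, 17), (1, -30)) = 53.2353
d((-4, 8), (16, -29)) = 42.0595
d((-4, 8), (23, 28)) = 33.6006
d((-4, 8), (1, -30)) = 38.3275
d((16, -29), (23, 28)) = 57.4282
d((16, -29), (1, -30)) = 15.0333
d((23, 28), (1, -30)) = 62.0322

Closest pair: (-21, 3) and (-18, 12) with distance 9.4868

The closest pair is (-21, 3) and (-18, 12) with Euclidean distance 9.4868. For 8 points, brute-force pairwise comparison is shown above. For large n, the divide-and-conquer algorithm (sort by x, recurse on halves, check the dividing strip) achieves O(n log n).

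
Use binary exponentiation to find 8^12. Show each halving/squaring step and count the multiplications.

Computing 8^12 by squaring (build up from 8^1; each line after the first costs one multiplication):

8^1 = 8
8^2 = (8^1)^2 = 8^2 = 64
8^3 = 8 * 8^2 = 8 * 64 = 512
8^6 = (8^3)^2 = 512^2 = 262144
8^12 = (8^6)^2 = 262144^2 = 68719476736

Result: 68719476736
Multiplications needed: 4 (4 lines after 8^1)

8^12 = 68719476736. Using exponentiation by squaring, this requires 4 multiplications. The key idea: if the exponent is even, square the half-power; if odd, multiply by the base once.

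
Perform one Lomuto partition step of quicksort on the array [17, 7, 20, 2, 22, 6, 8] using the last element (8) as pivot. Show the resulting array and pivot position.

Lomuto partition with pivot = 8:

Initial array: [17, 7, 20, 2, 22, 6, 8]

arr[0]=17 > 8: no swap
arr[1]=7 <= 8: swap with position 0, array becomes [7, 17, 20, 2, 22, 6, 8]
arr[2]=20 > 8: no swap
arr[3]=2 <= 8: swap with position 1, array becomes [7, 2, 20, 17, 22, 6, 8]
arr[4]=22 > 8: no swap
arr[5]=6 <= 8: swap with position 2, array becomes [7, 2, 6, 17, 22, 20, 8]

Place pivot at position 3: [7, 2, 6, 8, 22, 20, 17]
Pivot position: 3

After partitioning with pivot 8, the array becomes [7, 2, 6, 8, 22, 20, 17]. The pivot is placed at index 3. All elements to the left of the pivot are <= 8, and all elements to the right are > 8.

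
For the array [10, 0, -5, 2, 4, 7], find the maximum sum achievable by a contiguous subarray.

Using Kadane's algorithm on [10, 0, -5, 2, 4, 7]:

Scanning through the array:
Position 1 (value 0): max_ending_here = 10, max_so_far = 10
Position 2 (value -5): max_ending_here = 5, max_so_far = 10
Position 3 (value 2): max_ending_here = 7, max_so_far = 10
Position 4 (value 4): max_ending_here = 11, max_so_far = 11
Position 5 (value 7): max_ending_here = 18, max_so_far = 18

Maximum subarray: [10, 0, -5, 2, 4, 7]
Maximum sum: 18

The maximum subarray is [10, 0, -5, 2, 4, 7] with sum 18. This subarray runs from index 0 to index 5.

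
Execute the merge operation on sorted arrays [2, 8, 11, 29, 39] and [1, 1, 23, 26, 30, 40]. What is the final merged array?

Merging process:

Compare 2 vs 1: take 1 from right. Merged: [1]
Compare 2 vs 1: take 1 from right. Merged: [1, 1]
Compare 2 vs 23: take 2 from left. Merged: [1, 1, 2]
Compare 8 vs 23: take 8 from left. Merged: [1, 1, 2, 8]
Compare 11 vs 23: take 11 from left. Merged: [1, 1, 2, 8, 11]
Compare 29 vs 23: take 23 from right. Merged: [1, 1, 2, 8, 11, 23]
Compare 29 vs 26: take 26 from right. Merged: [1, 1, 2, 8, 11, 23, 26]
Compare 29 vs 30: take 29 from left. Merged: [1, 1, 2, 8, 11, 23, 26, 29]
Compare 39 vs 30: take 30 from right. Merged: [1, 1, 2, 8, 11, 23, 26, 29, 30]
Compare 39 vs 40: take 39 from left. Merged: [1, 1, 2, 8, 11, 23, 26, 29, 30, 39]
Append remaining from right: [40]. Merged: [1, 1, 2, 8, 11, 23, 26, 29, 30, 39, 40]

Final merged array: [1, 1, 2, 8, 11, 23, 26, 29, 30, 39, 40]
Total comparisons: 10

The merged array is [1, 1, 2, 8, 11, 23, 26, 29, 30, 39, 40], requiring 10 comparisons. The merge step runs in O(n) time where n is the total number of elements.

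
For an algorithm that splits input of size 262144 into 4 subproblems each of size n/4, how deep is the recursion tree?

For divide and conquer with division factor 4:

Problem sizes at each level:
Level 0: 262144
Level 1: 65536
Level 2: 16384
Level 3: 4096
Level 4: 1024
Level 5: 256
Level 6: 64
Level 7: 16
Level 8: 4
Level 9: 1

The root is level 0 and the size-1 base case is level 9 (the tree spans levels 0 through 9, i.e. 10 levels counting the root), so the depth is the number of divisions: log_4(262144) = 9

The recursion tree depth is log_4(262144) = 9. At each level, the problem size is divided by 4, so it takes 9 divisions to reduce to a base case of size 1. The algorithm makes 4 recursive calls at each level.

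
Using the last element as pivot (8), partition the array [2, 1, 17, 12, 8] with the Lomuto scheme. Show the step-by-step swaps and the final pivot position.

Lomuto partition with pivot = 8:

Initial array: [2, 1, 17, 12, 8]

arr[0]=2 <= 8: swap with position 0, array becomes [2, 1, 17, 12, 8]
arr[1]=1 <= 8: swap with position 1, array becomes [2, 1, 17, 12, 8]
arr[2]=17 > 8: no swap
arr[3]=12 > 8: no swap

Place pivot at position 2: [2, 1, 8, 12, 17]
Pivot position: 2

After partitioning with pivot 8, the array becomes [2, 1, 8, 12, 17]. The pivot is placed at index 2. All elements to the left of the pivot are <= 8, and all elements to the right are > 8.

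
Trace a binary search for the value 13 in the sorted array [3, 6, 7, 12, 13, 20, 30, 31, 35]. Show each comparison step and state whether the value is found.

Binary search for 13 in [3, 6, 7, 12, 13, 20, 30, 31, 35]:

lo=0, hi=8, mid=4, arr[mid]=13 -> Found target at index 4!

Binary search finds 13 at index 4 after 1 comparisons. The search repeatedly halves the search space by comparing with the middle element.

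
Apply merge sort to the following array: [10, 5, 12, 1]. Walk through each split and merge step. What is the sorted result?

Merge sort trace:

Split: [10, 5, 12, 1] -> [10, 5] and [12, 1]
  Split: [10, 5] -> [10] and [5]
  Merge: [10] + [5] -> [5, 10]
  Split: [12, 1] -> [12] and [1]
  Merge: [12] + [1] -> [1, 12]
Merge: [5, 10] + [1, 12] -> [1, 5, 10, 12]

Final sorted array: [1, 5, 10, 12]

The merge sort proceeds by recursively splitting the array and merging sorted halves.
After all merges, the sorted array is [1, 5, 10, 12].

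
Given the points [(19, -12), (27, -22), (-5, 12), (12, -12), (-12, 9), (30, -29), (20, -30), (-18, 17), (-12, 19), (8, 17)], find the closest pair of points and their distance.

Computing all pairwise distances among 10 points:

d((19, -12), (27, -22)) = 12.8062
d((19, -12), (-5, 12)) = 33.9411
d((19, -12), (12, -12)) = 7.0
d((19, -12), (-12, 9)) = 37.4433
d((19, -12), (30, -29)) = 20.2485
d((19, -12), (20, -30)) = 18.0278
d((19, -12), (-18, 17)) = 47.0106
d((19, -12), (-12, 19)) = 43.8406
d((19, -12), (8, 17)) = 31.0161
d((27, -22), (-5, 12)) = 46.6905
d((27, -22), (12, -12)) = 18.0278
d((27, -22), (-12, 9)) = 49.8197
d((27, -22), (30, -29)) = 7.6158
d((27, -22), (20, -30)) = 10.6301
d((27, -22), (-18, 17)) = 59.5483
d((27, -22), (-12, 19)) = 56.5862
d((27, -22), (8, 17)) = 43.382
d((-5, 12), (12, -12)) = 29.4109
d((-5, 12), (-12, 9)) = 7.6158
d((-5, 12), (30, -29)) = 53.9073
d((-5, 12), (20, -30)) = 48.8774
d((-5, 12), (-18, 17)) = 13.9284
d((-5, 12), (-12, 19)) = 9.8995
d((-5, 12), (8, 17)) = 13.9284
d((12, -12), (-12, 9)) = 31.8904
d((12, -12), (30, -29)) = 24.7588
d((12, -12), (20, -30)) = 19.6977
d((12, -12), (-18, 17)) = 41.7253
d((12, -12), (-12, 19)) = 39.2046
d((12, -12), (8, 17)) = 29.2746
d((-12, 9), (30, -29)) = 56.6392
d((-12, 9), (20, -30)) = 50.448
d((-12, 9), (-18, 17)) = 10.0
d((-12, 9), (-12, 19)) = 10.0
d((-12, 9), (8, 17)) = 21.5407
d((30, -29), (20, -30)) = 10.0499
d((30, -29), (-18, 17)) = 66.4831
d((30, -29), (-12, 19)) = 63.7809
d((30, -29), (8, 17)) = 50.9902
d((20, -30), (-18, 17)) = 60.4401
d((20, -30), (-12, 19)) = 58.5235
d((20, -30), (8, 17)) = 48.5077
d((-18, 17), (-12, 19)) = 6.3246 <-- minimum
d((-18, 17), (8, 17)) = 26.0
d((-12, 19), (8, 17)) = 20.0998

Closest pair: (-18, 17) and (-12, 19) with distance 6.3246

The closest pair is (-18, 17) and (-12, 19) with Euclidean distance 6.3246. For 10 points, brute-force pairwise comparison is shown above. For large n, the divide-and-conquer algorithm (sort by x, recurse on halves, check the dividing strip) achieves O(n log n).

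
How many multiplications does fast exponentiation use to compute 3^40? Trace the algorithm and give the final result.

Computing 3^40 by squaring (build up from 3^1; each line after the first costs one multiplication):

3^1 = 3
3^2 = (3^1)^2 = 3^2 = 9
3^4 = (3^2)^2 = 9^2 = 81
3^5 = 3 * 3^4 = 3 * 81 = 243
3^10 = (3^5)^2 = 243^2 = 59049
3^20 = (3^10)^2 = 59049^2 = 3486784401
3^40 = (3^20)^2 = 3486784401^2 = 12157665459056928801

Result: 12157665459056928801
Multiplications needed: 6 (6 lines after 3^1)

3^40 = 12157665459056928801. Using exponentiation by squaring, this requires 6 multiplications. The key idea: if the exponent is even, square the half-power; if odd, multiply by the base once.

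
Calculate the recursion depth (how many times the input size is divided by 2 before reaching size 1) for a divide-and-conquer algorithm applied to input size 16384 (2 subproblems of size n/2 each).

For divide and conquer with division factor 2:

Problem sizes at each level:
Level 0: 16384
Level 1: 8192
Level 2: 4096
Level 3: 2048
Level 4: 1024
Level 5: 512
Level 6: 256
Level 7: 128
Level 8: 64
Level 9: 32
Level 10: 16
Level 11: 8
Level 12: 4
Level 13: 2
Level 14: 1

The root is level 0 and the size-1 base case is level 14 (the tree spans levels 0 through 14, i.e. 15 levels counting the root), so the depth is the number of divisions: log_2(16384) = 14

The recursion tree depth is log_2(16384) = 14. At each level, the problem size is divided by 2, so it takes 14 divisions to reduce to a base case of size 1. The algorithm makes 2 recursive calls at each level.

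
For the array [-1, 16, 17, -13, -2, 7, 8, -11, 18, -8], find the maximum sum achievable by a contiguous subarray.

Using Kadane's algorithm on [-1, 16, 17, -13, -2, 7, 8, -11, 18, -8]:

Scanning through the array:
Position 1 (value 16): max_ending_here = 16, max_so_far = 16
Position 2 (value 17): max_ending_here = 33, max_so_far = 33
Position 3 (value -13): max_ending_here = 20, max_so_far = 33
Position 4 (value -2): max_ending_here = 18, max_so_far = 33
Position 5 (value 7): max_ending_here = 25, max_so_far = 33
Position 6 (value 8): max_ending_here = 33, max_so_far = 33
Position 7 (value -11): max_ending_here = 22, max_so_far = 33
Position 8 (value 18): max_ending_here = 40, max_so_far = 40
Position 9 (value -8): max_ending_here = 32, max_so_far = 40

Maximum subarray: [16, 17, -13, -2, 7, 8, -11, 18]
Maximum sum: 40

The maximum subarray is [16, 17, -13, -2, 7, 8, -11, 18] with sum 40. This subarray runs from index 1 to index 8.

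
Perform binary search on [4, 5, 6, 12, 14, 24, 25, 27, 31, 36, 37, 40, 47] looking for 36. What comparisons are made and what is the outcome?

Binary search for 36 in [4, 5, 6, 12, 14, 24, 25, 27, 31, 36, 37, 40, 47]:

lo=0, hi=12, mid=6, arr[mid]=25 -> 25 < 36, search right half
lo=7, hi=12, mid=9, arr[mid]=36 -> Found target at index 9!

Binary search finds 36 at index 9 after 2 comparisons. The search repeatedly halves the search space by comparing with the middle element.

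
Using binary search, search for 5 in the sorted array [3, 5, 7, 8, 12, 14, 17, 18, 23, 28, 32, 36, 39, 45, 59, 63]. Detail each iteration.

Binary search for 5 in [3, 5, 7, 8, 12, 14, 17, 18, 23, 28, 32, 36, 39, 45, 59, 63]:

lo=0, hi=15, mid=7, arr[mid]=18 -> 18 > 5, search left half
lo=0, hi=6, mid=3, arr[mid]=8 -> 8 > 5, search left half
lo=0, hi=2, mid=1, arr[mid]=5 -> Found target at index 1!

Binary search finds 5 at index 1 after 3 comparisons. The search repeatedly halves the search space by comparing with the middle element.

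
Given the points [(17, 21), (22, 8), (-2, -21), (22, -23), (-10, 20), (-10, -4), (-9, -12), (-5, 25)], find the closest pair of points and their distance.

Computing all pairwise distances among 8 points:

d((17, 21), (22, 8)) = 13.9284
d((17, 21), (-2, -21)) = 46.0977
d((17, 21), (22, -23)) = 44.2832
d((17, 21), (-10, 20)) = 27.0185
d((17, 21), (-10, -4)) = 36.7967
d((17, 21), (-9, -12)) = 42.0119
d((17, 21), (-5, 25)) = 22.3607
d((22, 8), (-2, -21)) = 37.6431
d((22, 8), (22, -23)) = 31.0
d((22, 8), (-10, 20)) = 34.176
d((22, 8), (-10, -4)) = 34.176
d((22, 8), (-9, -12)) = 36.8917
d((22, 8), (-5, 25)) = 31.9061
d((-2, -21), (22, -23)) = 24.0832
d((-2, -21), (-10, 20)) = 41.7732
d((-2, -21), (-10, -4)) = 18.7883
d((-2, -21), (-9, -12)) = 11.4018
d((-2, -21), (-5, 25)) = 46.0977
d((22, -23), (-10, 20)) = 53.6004
d((22, -23), (-10, -4)) = 37.2156
d((22, -23), (-9, -12)) = 32.8938
d((22, -23), (-5, 25)) = 55.0727
d((-10, 20), (-10, -4)) = 24.0
d((-10, 20), (-9, -12)) = 32.0156
d((-10, 20), (-5, 25)) = 7.0711 <-- minimum
d((-10, -4), (-9, -12)) = 8.0623
d((-10, -4), (-5, 25)) = 29.4279
d((-9, -12), (-5, 25)) = 37.2156

Closest pair: (-10, 20) and (-5, 25) with distance 7.0711

The closest pair is (-10, 20) and (-5, 25) with Euclidean distance 7.0711. For 8 points, brute-force pairwise comparison is shown above. For large n, the divide-and-conquer algorithm (sort by x, recurse on halves, check the dividing strip) achieves O(n log n).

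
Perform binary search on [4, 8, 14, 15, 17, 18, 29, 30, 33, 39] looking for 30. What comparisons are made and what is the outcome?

Binary search for 30 in [4, 8, 14, 15, 17, 18, 29, 30, 33, 39]:

lo=0, hi=9, mid=4, arr[mid]=17 -> 17 < 30, search right half
lo=5, hi=9, mid=7, arr[mid]=30 -> Found target at index 7!

Binary search finds 30 at index 7 after 2 comparisons. The search repeatedly halves the search space by comparing with the middle element.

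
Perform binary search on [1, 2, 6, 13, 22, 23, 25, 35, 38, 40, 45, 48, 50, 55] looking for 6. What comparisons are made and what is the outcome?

Binary search for 6 in [1, 2, 6, 13, 22, 23, 25, 35, 38, 40, 45, 48, 50, 55]:

lo=0, hi=13, mid=6, arr[mid]=25 -> 25 > 6, search left half
lo=0, hi=5, mid=2, arr[mid]=6 -> Found target at index 2!

Binary search finds 6 at index 2 after 2 comparisons. The search repeatedly halves the search space by comparing with the middle element.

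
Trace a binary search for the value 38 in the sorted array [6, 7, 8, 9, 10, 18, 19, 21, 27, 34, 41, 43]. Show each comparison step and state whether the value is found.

Binary search for 38 in [6, 7, 8, 9, 10, 18, 19, 21, 27, 34, 41, 43]:

lo=0, hi=11, mid=5, arr[mid]=18 -> 18 < 38, search right half
lo=6, hi=11, mid=8, arr[mid]=27 -> 27 < 38, search right half
lo=9, hi=11, mid=10, arr[mid]=41 -> 41 > 38, search left half
lo=9, hi=9, mid=9, arr[mid]=34 -> 34 < 38, search right half
lo=10 > hi=9, target 38 not found

Binary search determines that 38 is not in the array after 4 comparisons. The search space was exhausted without finding the target.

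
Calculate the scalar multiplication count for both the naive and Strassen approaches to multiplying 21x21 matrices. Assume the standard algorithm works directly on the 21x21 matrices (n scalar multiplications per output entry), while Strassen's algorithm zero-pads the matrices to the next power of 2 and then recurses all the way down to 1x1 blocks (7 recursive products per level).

Matrix multiplication for 21x21 matrices:

Strassen's algorithm requires power-of-2 dimensions. Pad 21x21 to 32x32 (next power of 2).

Standard algorithm: 21^3 = 9261 multiplications
Strassen's algorithm: 7^(log2(32)) = 7^5 = 16807 multiplications
Difference: 9261 - 16807 = -7546 (Strassen uses MORE here due to padding overhead — for small or just-over-power-of-2 n, padding can outweigh the per-level savings)

Standard: 9261 multiplications (21^3). Strassen: 16807 multiplications (7^5, after padding to 32x32). Strassen reduces 8 recursive multiplications to 7 at each level.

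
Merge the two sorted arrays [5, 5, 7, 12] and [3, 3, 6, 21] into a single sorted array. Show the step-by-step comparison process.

Merging process:

Compare 5 vs 3: take 3 from right. Merged: [3]
Compare 5 vs 3: take 3 from right. Merged: [3, 3]
Compare 5 vs 6: take 5 from left. Merged: [3, 3, 5]
Compare 5 vs 6: take 5 from left. Merged: [3, 3, 5, 5]
Compare 7 vs 6: take 6 from right. Merged: [3, 3, 5, 5, 6]
Compare 7 vs 21: take 7 from left. Merged: [3, 3, 5, 5, 6, 7]
Compare 12 vs 21: take 12 from left. Merged: [3, 3, 5, 5, 6, 7, 12]
Append remaining from right: [21]. Merged: [3, 3, 5, 5, 6, 7, 12, 21]

Final merged array: [3, 3, 5, 5, 6, 7, 12, 21]
Total comparisons: 7

The merged array is [3, 3, 5, 5, 6, 7, 12, 21], requiring 7 comparisons. The merge step runs in O(n) time where n is the total number of elements.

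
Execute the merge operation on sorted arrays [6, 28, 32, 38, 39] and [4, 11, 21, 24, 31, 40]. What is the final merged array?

Merging process:

Compare 6 vs 4: take 4 from right. Merged: [4]
Compare 6 vs 11: take 6 from left. Merged: [4, 6]
Compare 28 vs 11: take 11 from right. Merged: [4, 6, 11]
Compare 28 vs 21: take 21 from right. Merged: [4, 6, 11, 21]
Compare 28 vs 24: take 24 from right. Merged: [4, 6, 11, 21, 24]
Compare 28 vs 31: take 28 from left. Merged: [4, 6, 11, 21, 24, 28]
Compare 32 vs 31: take 31 from right. Merged: [4, 6, 11, 21, 24, 28, 31]
Compare 32 vs 40: take 32 from left. Merged: [4, 6, 11, 21, 24, 28, 31, 32]
Compare 38 vs 40: take 38 from left. Merged: [4, 6, 11, 21, 24, 28, 31, 32, 38]
Compare 39 vs 40: take 39 from left. Merged: [4, 6, 11, 21, 24, 28, 31, 32, 38, 39]
Append remaining from right: [40]. Merged: [4, 6, 11, 21, 24, 28, 31, 32, 38, 39, 40]

Final merged array: [4, 6, 11, 21, 24, 28, 31, 32, 38, 39, 40]
Total comparisons: 10

The merged array is [4, 6, 11, 21, 24, 28, 31, 32, 38, 39, 40], requiring 10 comparisons. The merge step runs in O(n) time where n is the total number of elements.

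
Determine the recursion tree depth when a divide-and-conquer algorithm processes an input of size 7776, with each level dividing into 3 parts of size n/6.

For divide and conquer with division factor 6:

Problem sizes at each level:
Level 0: 7776
Level 1: 1296
Level 2: 216
Level 3: 36
Level 4: 6
Level 5: 1

The root is level 0 and the size-1 base case is level 5 (the tree spans levels 0 through 5, i.e. 6 levels counting the root), so the depth is the number of divisions: log_6(7776) = 5

The recursion tree depth is log_6(7776) = 5. At each level, the problem size is divided by 6, so it takes 5 divisions to reduce to a base case of size 1. The algorithm makes 3 recursive calls at each level.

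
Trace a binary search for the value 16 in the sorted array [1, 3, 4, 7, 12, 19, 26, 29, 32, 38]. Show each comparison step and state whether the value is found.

Binary search for 16 in [1, 3, 4, 7, 12, 19, 26, 29, 32, 38]:

lo=0, hi=9, mid=4, arr[mid]=12 -> 12 < 16, search right half
lo=5, hi=9, mid=7, arr[mid]=29 -> 29 > 16, search left half
lo=5, hi=6, mid=5, arr[mid]=19 -> 19 > 16, search left half
lo=5 > hi=4, target 16 not found

Binary search determines that 16 is not in the array after 3 comparisons. The search space was exhausted without finding the target.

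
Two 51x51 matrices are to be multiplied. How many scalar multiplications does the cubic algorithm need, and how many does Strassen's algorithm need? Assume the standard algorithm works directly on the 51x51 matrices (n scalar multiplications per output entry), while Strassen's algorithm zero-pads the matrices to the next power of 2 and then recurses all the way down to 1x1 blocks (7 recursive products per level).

Matrix multiplication for 51x51 matrices:

Strassen's algorithm requires power-of-2 dimensions. Pad 51x51 to 64x64 (next power of 2).

Standard algorithm: 51^3 = 132651 multiplications
Strassen's algorithm: 7^(log2(64)) = 7^6 = 117649 multiplications
Savings: 132651 - 117649 = 15002 multiplications

Standard: 132651 multiplications (51^3). Strassen: 117649 multiplications (7^6, after padding to 64x64). Strassen reduces 8 recursive multiplications to 7 at each level.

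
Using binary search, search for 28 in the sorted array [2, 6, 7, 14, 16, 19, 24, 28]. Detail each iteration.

Binary search for 28 in [2, 6, 7, 14, 16, 19, 24, 28]:

lo=0, hi=7, mid=3, arr[mid]=14 -> 14 < 28, search right half
lo=4, hi=7, mid=5, arr[mid]=19 -> 19 < 28, search right half
lo=6, hi=7, mid=6, arr[mid]=24 -> 24 < 28, search right half
lo=7, hi=7, mid=7, arr[mid]=28 -> Found target at index 7!

Binary search finds 28 at index 7 after 4 comparisons. The search repeatedly halves the search space by comparing with the middle element.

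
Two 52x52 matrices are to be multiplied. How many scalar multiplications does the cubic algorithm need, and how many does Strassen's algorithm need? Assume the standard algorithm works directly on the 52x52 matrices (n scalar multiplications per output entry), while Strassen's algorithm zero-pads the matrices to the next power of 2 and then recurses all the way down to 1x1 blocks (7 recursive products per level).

Matrix multiplication for 52x52 matrices:

Strassen's algorithm requires power-of-2 dimensions. Pad 52x52 to 64x64 (next power of 2).

Standard algorithm: 52^3 = 140608 multiplications
Strassen's algorithm: 7^(log2(64)) = 7^6 = 117649 multiplications
Savings: 140608 - 117649 = 22959 multiplications

Standard: 140608 multiplications (52^3). Strassen: 117649 multiplications (7^6, after padding to 64x64). Strassen reduces 8 recursive multiplications to 7 at each level.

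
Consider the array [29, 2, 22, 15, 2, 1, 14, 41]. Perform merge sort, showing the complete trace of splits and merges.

Merge sort trace:

Split: [29, 2, 22, 15, 2, 1, 14, 41] -> [29, 2, 22, 15] and [2, 1, 14, 41]
  Split: [29, 2, 22, 15] -> [29, 2] and [22, 15]
    Split: [29, 2] -> [29] and [2]
    Merge: [29] + [2] -> [2, 29]
    Split: [22, 15] -> [22] and [15]
    Merge: [22] + [15] -> [15, 22]
  Merge: [2, 29] + [15, 22] -> [2, 15, 22, 29]
  Split: [2, 1, 14, 41] -> [2, 1] and [14, 41]
    Split: [2, 1] -> [2] and [1]
    Merge: [2] + [1] -> [1, 2]
    Split: [14, 41] -> [14] and [41]
    Merge: [14] + [41] -> [14, 41]
  Merge: [1, 2] + [14, 41] -> [1, 2, 14, 41]
Merge: [2, 15, 22, 29] + [1, 2, 14, 41] -> [1, 2, 2, 14, 15, 22, 29, 41]

Final sorted array: [1, 2, 2, 14, 15, 22, 29, 41]

The merge sort proceeds by recursively splitting the array and merging sorted halves.
After all merges, the sorted array is [1, 2, 2, 14, 15, 22, 29, 41].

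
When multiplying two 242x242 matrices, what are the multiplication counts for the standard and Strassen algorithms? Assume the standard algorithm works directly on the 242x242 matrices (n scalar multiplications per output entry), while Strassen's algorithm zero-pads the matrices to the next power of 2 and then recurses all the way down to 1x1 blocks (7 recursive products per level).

Matrix multiplication for 242x242 matrices:

Strassen's algorithm requires power-of-2 dimensions. Pad 242x242 to 256x256 (next power of 2).

Standard algorithm: 242^3 = 14172488 multiplications
Strassen's algorithm: 7^(log2(256)) = 7^8 = 5764801 multiplications
Savings: 14172488 - 5764801 = 8407687 multiplications

Standard: 14172488 multiplications (242^3). Strassen: 5764801 multiplications (7^8, after padding to 256x256). Strassen reduces 8 recursive multiplications to 7 at each level.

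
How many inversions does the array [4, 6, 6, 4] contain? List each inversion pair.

Finding inversions in [4, 6, 6, 4]:

(1, 3): arr[1]=6 > arr[3]=4
(2, 3): arr[2]=6 > arr[3]=4

Total inversions: 2

The array has 2 inversion(s): (1,3), (2,3). Each pair (i,j) satisfies i < j and arr[i] > arr[j].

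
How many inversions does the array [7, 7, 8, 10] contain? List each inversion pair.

Finding inversions in [7, 7, 8, 10]:


Total inversions: 0

The array has 0 inversions. It is already sorted.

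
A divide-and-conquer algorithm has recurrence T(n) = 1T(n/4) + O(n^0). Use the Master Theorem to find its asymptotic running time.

Master Theorem for T(n) = 1T(n/4) + O(n^0):

a = 1, b = 4, c = 0
log_b(a) = log_4(1) = 0.0000

Case 2: c = 0 = log_4(1) = 0.0000
T(n) = O(n^0 log n) = O(log n)

For T(n) = 1T(n/4) + O(n^0): log_4(1) = 0.0000. This is Case 2 of the Master Theorem (c = log_b(a), equal work at all levels), giving O(log n).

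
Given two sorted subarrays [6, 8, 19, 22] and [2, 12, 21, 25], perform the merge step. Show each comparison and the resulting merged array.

Merging process:

Compare 6 vs 2: take 2 from right. Merged: [2]
Compare 6 vs 12: take 6 from left. Merged: [2, 6]
Compare 8 vs 12: take 8 from left. Merged: [2, 6, 8]
Compare 19 vs 12: take 12 from right. Merged: [2, 6, 8, 12]
Compare 19 vs 21: take 19 from left. Merged: [2, 6, 8, 12, 19]
Compare 22 vs 21: take 21 from right. Merged: [2, 6, 8, 12, 19, 21]
Compare 22 vs 25: take 22 from left. Merged: [2, 6, 8, 12, 19, 21, 22]
Append remaining from right: [25]. Merged: [2, 6, 8, 12, 19, 21, 22, 25]

Final merged array: [2, 6, 8, 12, 19, 21, 22, 25]
Total comparisons: 7

The merged array is [2, 6, 8, 12, 19, 21, 22, 25], requiring 7 comparisons. The merge step runs in O(n) time where n is the total number of elements.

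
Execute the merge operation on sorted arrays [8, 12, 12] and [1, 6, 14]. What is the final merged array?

Merging process:

Compare 8 vs 1: take 1 from right. Merged: [1]
Compare 8 vs 6: take 6 from right. Merged: [1, 6]
Compare 8 vs 14: take 8 from left. Merged: [1, 6, 8]
Compare 12 vs 14: take 12 from left. Merged: [1, 6, 8, 12]
Compare 12 vs 14: take 12 from left. Merged: [1, 6, 8, 12, 12]
Append remaining from right: [14]. Merged: [1, 6, 8, 12, 12, 14]

Final merged array: [1, 6, 8, 12, 12, 14]
Total comparisons: 5

The merged array is [1, 6, 8, 12, 12, 14], requiring 5 comparisons. The merge step runs in O(n) time where n is the total number of elements.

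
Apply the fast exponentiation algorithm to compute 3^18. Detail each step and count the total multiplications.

Computing 3^18 by squaring (build up from 3^1; each line after the first costs one multiplication):

3^1 = 3
3^2 = (3^1)^2 = 3^2 = 9
3^4 = (3^2)^2 = 9^2 = 81
3^8 = (3^4)^2 = 81^2 = 6561
3^9 = 3 * 3^8 = 3 * 6561 = 19683
3^18 = (3^9)^2 = 19683^2 = 387420489

Result: 387420489
Multiplications needed: 5 (5 lines after 3^1)

3^18 = 387420489. Using exponentiation by squaring, this requires 5 multiplications. The key idea: if the exponent is even, square the half-power; if odd, multiply by the base once.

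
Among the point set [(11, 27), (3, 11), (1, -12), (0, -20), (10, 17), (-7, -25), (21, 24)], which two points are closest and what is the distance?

Computing all pairwise distances among 7 points:

d((11, 27), (3, 11)) = 17.8885
d((11, 27), (1, -12)) = 40.2616
d((11, 27), (0, -20)) = 48.2701
d((11, 27), (10, 17)) = 10.0499
d((11, 27), (-7, -25)) = 55.0273
d((11, 27), (21, 24)) = 10.4403
d((3, 11), (1, -12)) = 23.0868
d((3, 11), (0, -20)) = 31.1448
d((3, 11), (10, 17)) = 9.2195
d((3, 11), (-7, -25)) = 37.3631
d((3, 11), (21, 24)) = 22.2036
d((1, -12), (0, -20)) = 8.0623 <-- minimum
d((1, -12), (10, 17)) = 30.3645
d((1, -12), (-7, -25)) = 15.2643
d((1, -12), (21, 24)) = 41.1825
d((0, -20), (10, 17)) = 38.3275
d((0, -20), (-7, -25)) = 8.6023
d((0, -20), (21, 24)) = 48.7545
d((10, 17), (-7, -25)) = 45.31
d((10, 17), (21, 24)) = 13.0384
d((-7, -25), (21, 24)) = 56.4358

Closest pair: (1, -12) and (0, -20) with distance 8.0623

The closest pair is (1, -12) and (0, -20) with Euclidean distance 8.0623. For 7 points, brute-force pairwise comparison is shown above. For large n, the divide-and-conquer algorithm (sort by x, recurse on halves, check the dividing strip) achieves O(n log n).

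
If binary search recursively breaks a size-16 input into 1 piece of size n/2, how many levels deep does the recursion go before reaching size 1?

For divide and conquer with division factor 2:

Problem sizes at each level:
Level 0: 16
Level 1: 8
Level 2: 4
Level 3: 2
Level 4: 1

The root is level 0 and the size-1 base case is level 4 (the tree spans levels 0 through 4, i.e. 5 levels counting the root), so the depth is the number of divisions: log_2(16) = 4

The recursion tree depth is log_2(16) = 4. At each level, the problem size is divided by 2, so it takes 4 divisions to reduce to a base case of size 1. The algorithm makes 1 recursive call at each level.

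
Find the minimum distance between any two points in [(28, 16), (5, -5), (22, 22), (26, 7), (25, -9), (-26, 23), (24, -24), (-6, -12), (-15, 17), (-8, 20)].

Computing all pairwise distances among 10 points:

d((28, 16), (5, -5)) = 31.1448
d((28, 16), (22, 22)) = 8.4853
d((28, 16), (26, 7)) = 9.2195
d((28, 16), (25, -9)) = 25.1794
d((28, 16), (-26, 23)) = 54.4518
d((28, 16), (24, -24)) = 40.1995
d((28, 16), (-6, -12)) = 44.0454
d((28, 16), (-15, 17)) = 43.0116
d((28, 16), (-8, 20)) = 36.2215
d((5, -5), (22, 22)) = 31.9061
d((5, -5), (26, 7)) = 24.1868
d((5, -5), (25, -9)) = 20.3961
d((5, -5), (-26, 23)) = 41.7732
d((5, -5), (24, -24)) = 26.8701
d((5, -5), (-6, -12)) = 13.0384
d((5, -5), (-15, 17)) = 29.7321
d((5, -5), (-8, 20)) = 28.178
d((22, 22), (26, 7)) = 15.5242
d((22, 22), (25, -9)) = 31.1448
d((22, 22), (-26, 23)) = 48.0104
d((22, 22), (24, -24)) = 46.0435
d((22, 22), (-6, -12)) = 44.0454
d((22, 22), (-15, 17)) = 37.3363
d((22, 22), (-8, 20)) = 30.0666
d((26, 7), (25, -9)) = 16.0312
d((26, 7), (-26, 23)) = 54.4059
d((26, 7), (24, -24)) = 31.0644
d((26, 7), (-6, -12)) = 37.2156
d((26, 7), (-15, 17)) = 42.2019
d((26, 7), (-8, 20)) = 36.4005
d((25, -9), (-26, 23)) = 60.208
d((25, -9), (24, -24)) = 15.0333
d((25, -9), (-6, -12)) = 31.1448
d((25, -9), (-15, 17)) = 47.7074
d((25, -9), (-8, 20)) = 43.9318
d((-26, 23), (24, -24)) = 68.6222
d((-26, 23), (-6, -12)) = 40.3113
d((-26, 23), (-15, 17)) = 12.53
d((-26, 23), (-8, 20)) = 18.2483
d((24, -24), (-6, -12)) = 32.311
d((24, -24), (-15, 17)) = 56.5862
d((24, -24), (-8, 20)) = 54.4059
d((-6, -12), (-15, 17)) = 30.3645
d((-6, -12), (-8, 20)) = 32.0624
d((-15, 17), (-8, 20)) = 7.6158 <-- minimum

Closest pair: (-15, 17) and (-8, 20) with distance 7.6158

The closest pair is (-15, 17) and (-8, 20) with Euclidean distance 7.6158. For 10 points, brute-force pairwise comparison is shown above. For large n, the divide-and-conquer algorithm (sort by x, recurse on halves, check the dividing strip) achieves O(n log n).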